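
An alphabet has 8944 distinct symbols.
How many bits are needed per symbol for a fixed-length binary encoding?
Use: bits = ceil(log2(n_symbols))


log2(8944) = 13.1267
Bracket: 2^13 = 8192 < 8944 <= 2^14 = 16384
So ceil(log2(8944)) = 14

bits = ceil(log2(8944)) = ceil(13.1267) = 14 bits


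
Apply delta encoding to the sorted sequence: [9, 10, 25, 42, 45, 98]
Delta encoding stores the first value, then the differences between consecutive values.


First value: 9
Deltas:
  10 - 9 = 1
  25 - 10 = 15
  42 - 25 = 17
  45 - 42 = 3
  98 - 45 = 53


Delta encoded: [9, 1, 15, 17, 3, 53]


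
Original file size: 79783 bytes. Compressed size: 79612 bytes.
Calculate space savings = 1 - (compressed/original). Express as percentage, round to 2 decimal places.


ratio = compressed/original = 79612/79783 = 0.997857
savings = 1 - ratio = 1 - 0.997857 = 0.002143
as a percentage: 0.002143 * 100 = 0.21%

Space savings = 1 - 79612/79783 = 0.21%


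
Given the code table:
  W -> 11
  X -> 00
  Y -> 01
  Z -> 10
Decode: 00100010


Decoding:
00 -> X
10 -> Z
00 -> X
10 -> Z


Result: XZXZ


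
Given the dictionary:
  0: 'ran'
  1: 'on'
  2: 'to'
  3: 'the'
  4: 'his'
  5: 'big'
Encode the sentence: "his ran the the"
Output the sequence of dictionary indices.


Look up each word in the dictionary:
  'his' -> 4
  'ran' -> 0
  'the' -> 3
  'the' -> 3

Encoded: [4, 0, 3, 3]


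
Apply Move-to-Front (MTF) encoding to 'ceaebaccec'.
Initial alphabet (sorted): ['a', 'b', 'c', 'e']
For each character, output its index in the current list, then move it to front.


MTF encoding:
'c': index 2 in ['a', 'b', 'c', 'e'] -> ['c', 'a', 'b', 'e']
'e': index 3 in ['c', 'a', 'b', 'e'] -> ['e', 'c', 'a', 'b']
'a': index 2 in ['e', 'c', 'a', 'b'] -> ['a', 'e', 'c', 'b']
'e': index 1 in ['a', 'e', 'c', 'b'] -> ['e', 'a', 'c', 'b']
'b': index 3 in ['e', 'a', 'c', 'b'] -> ['b', 'e', 'a', 'c']
'a': index 2 in ['b', 'e', 'a', 'c'] -> ['a', 'b', 'e', 'c']
'c': index 3 in ['a', 'b', 'e', 'c'] -> ['c', 'a', 'b', 'e']
'c': index 0 in ['c', 'a', 'b', 'e'] -> ['c', 'a', 'b', 'e']
'e': index 3 in ['c', 'a', 'b', 'e'] -> ['e', 'c', 'a', 'b']
'c': index 1 in ['e', 'c', 'a', 'b'] -> ['c', 'e', 'a', 'b']


Output: [2, 3, 2, 1, 3, 2, 3, 0, 3, 1]


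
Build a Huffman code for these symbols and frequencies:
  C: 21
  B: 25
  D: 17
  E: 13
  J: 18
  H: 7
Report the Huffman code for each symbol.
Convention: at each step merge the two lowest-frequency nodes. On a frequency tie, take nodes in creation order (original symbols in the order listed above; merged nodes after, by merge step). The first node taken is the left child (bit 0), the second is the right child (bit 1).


Huffman tree construction:
Step 1: Merge H(7) + E(13) = 20
Step 2: Merge D(17) + J(18) = 35
Step 3: Merge (H+E)(20) + C(21) = 41
Step 4: Merge B(25) + (D+J)(35) = 60
Step 5: Merge ((H+E)+C)(41) + (B+(D+J))(60) = 101
Read each symbol's code off the tree from the root (left child = 0, right child = 1).

Codes:
  C: 01 (length 2)
  B: 10 (length 2)
  D: 110 (length 3)
  E: 001 (length 3)
  J: 111 (length 3)
  H: 000 (length 3)
Average code length: 257/101 = 2.5446 bits/symbol


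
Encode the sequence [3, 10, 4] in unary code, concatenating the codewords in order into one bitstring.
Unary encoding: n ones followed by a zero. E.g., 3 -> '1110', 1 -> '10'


Encode each number as n ones followed by a terminating 0:
  3 -> 1110 (4 bits)
  10 -> 11111111110 (11 bits)
  4 -> 11110 (5 bits)
Total length = 4 + 11 + 5 = 20 bits.

Unary([3, 10, 4]) = 11101111111111011110 (20 bits)


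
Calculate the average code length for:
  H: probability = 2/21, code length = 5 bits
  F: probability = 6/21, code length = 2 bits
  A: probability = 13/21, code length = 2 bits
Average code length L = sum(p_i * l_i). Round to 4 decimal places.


Weighted contributions p_i * l_i:
  H: (2/21) * 5 = 10/21
  F: (6/21) * 2 = 12/21
  A: (13/21) * 2 = 26/21
Sum = (10 + 12 + 26)/21 = 48/21

L = 48/21 = 2.2857 bits/symbol


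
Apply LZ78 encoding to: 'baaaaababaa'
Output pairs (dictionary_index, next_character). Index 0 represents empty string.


LZ78 encoding steps:
Dictionary: {0: ''}
Step 1: w='' (idx 0), next='b' -> output (0, 'b'), add 'b' as idx 1
Step 2: w='' (idx 0), next='a' -> output (0, 'a'), add 'a' as idx 2
Step 3: w='a' (idx 2), next='a' -> output (2, 'a'), add 'aa' as idx 3
Step 4: w='aa' (idx 3), next='b' -> output (3, 'b'), add 'aab' as idx 4
Step 5: w='a' (idx 2), next='b' -> output (2, 'b'), add 'ab' as idx 5
Step 6: w='aa' (idx 3), end of input -> output (3, '')


Encoded: [(0, 'b'), (0, 'a'), (2, 'a'), (3, 'b'), (2, 'b'), (3, '')]


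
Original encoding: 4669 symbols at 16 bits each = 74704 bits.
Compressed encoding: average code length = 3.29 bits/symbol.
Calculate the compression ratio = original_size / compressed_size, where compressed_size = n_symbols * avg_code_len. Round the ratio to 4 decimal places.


original_size = n_symbols * orig_bits = 4669 * 16 = 74704 bits
compressed_size = n_symbols * avg_code_len = 4669 * 3.29 = 15361.01 bits
ratio = original_size / compressed_size = 74704 / 15361.01 = 4.8632

Compression ratio = 4.8632


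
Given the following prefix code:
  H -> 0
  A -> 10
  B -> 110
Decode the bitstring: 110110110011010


Decoding step by step:
Bits 110 -> B
Bits 110 -> B
Bits 110 -> B
Bits 0 -> H
Bits 110 -> B
Bits 10 -> A


Decoded message: BBBHBA


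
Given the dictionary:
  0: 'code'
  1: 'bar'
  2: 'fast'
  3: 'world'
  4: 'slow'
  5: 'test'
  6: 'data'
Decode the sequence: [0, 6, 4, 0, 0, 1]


Look up each index in the dictionary:
  0 -> 'code'
  6 -> 'data'
  4 -> 'slow'
  0 -> 'code'
  0 -> 'code'
  1 -> 'bar'

Decoded: "code data slow code code bar"


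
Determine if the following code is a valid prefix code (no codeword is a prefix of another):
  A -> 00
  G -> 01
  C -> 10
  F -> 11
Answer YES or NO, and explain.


Checking each pair (does one codeword prefix another?):
  A='00' vs G='01': no prefix
  A='00' vs C='10': no prefix
  A='00' vs F='11': no prefix
  G='01' vs A='00': no prefix
  G='01' vs C='10': no prefix
  G='01' vs F='11': no prefix
  C='10' vs A='00': no prefix
  C='10' vs G='01': no prefix
  C='10' vs F='11': no prefix
  F='11' vs A='00': no prefix
  F='11' vs G='01': no prefix
  F='11' vs C='10': no prefix
No violation found over all pairs.

YES -- this is a valid prefix code. No codeword is a prefix of any other codeword.


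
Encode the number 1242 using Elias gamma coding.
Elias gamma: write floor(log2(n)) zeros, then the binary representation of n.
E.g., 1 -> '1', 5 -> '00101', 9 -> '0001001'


num_bits = floor(log2(1242)) + 1 = 11
leading_zeros = num_bits - 1 = 10
binary(1242) = 10011011010

Elias gamma(1242) = '0000000000' + '10011011010' = 000000000010011011010 (21 bits)


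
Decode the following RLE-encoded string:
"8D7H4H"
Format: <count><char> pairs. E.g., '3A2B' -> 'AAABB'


Expanding each <count><char> pair:
  8D -> 'DDDDDDDD'
  7H -> 'HHHHHHH'
  4H -> 'HHHH'

Decoded = DDDDDDDDHHHHHHHHHHH


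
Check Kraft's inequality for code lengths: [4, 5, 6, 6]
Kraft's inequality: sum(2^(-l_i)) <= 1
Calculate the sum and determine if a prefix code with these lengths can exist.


Sum = 2^(-4) + 2^(-5) + 2^(-6) + 2^(-6)
    = 0.0625 + 0.03125 + 0.015625 + 0.015625
    = 8/64 = 0.125
Since 0.125 <= 1, Kraft's inequality IS satisfied.
A prefix code with these lengths CAN exist.

Kraft sum = 0.125. Satisfied.


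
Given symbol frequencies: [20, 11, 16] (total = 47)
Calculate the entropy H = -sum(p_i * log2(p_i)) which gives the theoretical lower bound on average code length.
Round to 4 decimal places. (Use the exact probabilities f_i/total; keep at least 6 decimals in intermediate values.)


Per-symbol terms -p_i * log2(p_i) with p_i = f_i/47:
  p = 20/47 = 0.425532: log2(p) = -1.232661, -p*log2(p) = 0.524536
  p = 11/47 = 0.234043: log2(p) = -2.095157, -p*log2(p) = 0.490356
  p = 16/47 = 0.340426: log2(p) = -1.554589, -p*log2(p) = 0.529222
H = 0.524536 + 0.490356 + 0.529222 = 1.544114

H = 1.5441 bits/symbol


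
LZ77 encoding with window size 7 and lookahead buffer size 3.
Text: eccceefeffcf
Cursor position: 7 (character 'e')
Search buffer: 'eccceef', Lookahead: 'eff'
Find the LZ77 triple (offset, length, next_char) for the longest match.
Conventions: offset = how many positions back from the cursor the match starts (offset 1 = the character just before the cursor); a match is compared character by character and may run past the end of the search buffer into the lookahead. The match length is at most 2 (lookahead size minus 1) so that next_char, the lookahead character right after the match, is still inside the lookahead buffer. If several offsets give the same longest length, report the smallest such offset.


Try each offset into the search buffer:
  offset=1 (pos 6, char 'f'): match length 0
  offset=2 (pos 5, char 'e'): match length 2
  offset=3 (pos 4, char 'e'): match length 1
  offset=4 (pos 3, char 'c'): match length 0
  offset=5 (pos 2, char 'c'): match length 0
  offset=6 (pos 1, char 'c'): match length 0
  offset=7 (pos 0, char 'e'): match length 1
Longest match has length 2 at offset 2.
next_char = character at position 7 + 2 = 9 -> 'f'

Best match: offset=2, length=2 (matching 'ef' starting at position 5)
LZ77 triple: (2, 2, 'f')


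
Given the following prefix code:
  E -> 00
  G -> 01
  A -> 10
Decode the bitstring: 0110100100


Decoding step by step:
Bits 01 -> G
Bits 10 -> A
Bits 10 -> A
Bits 01 -> G
Bits 00 -> E


Decoded message: GAAGE


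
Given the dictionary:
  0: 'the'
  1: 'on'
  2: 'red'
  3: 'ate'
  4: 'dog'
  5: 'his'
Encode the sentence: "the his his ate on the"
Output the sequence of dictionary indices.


Look up each word in the dictionary:
  'the' -> 0
  'his' -> 5
  'his' -> 5
  'ate' -> 3
  'on' -> 1
  'the' -> 0

Encoded: [0, 5, 5, 3, 1, 0]


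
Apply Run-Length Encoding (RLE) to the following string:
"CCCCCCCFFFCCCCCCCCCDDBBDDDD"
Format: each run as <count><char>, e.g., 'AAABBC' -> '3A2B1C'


Scanning runs left to right:
  i=0: run of 'C' x 7 -> '7C'
  i=7: run of 'F' x 3 -> '3F'
  i=10: run of 'C' x 9 -> '9C'
  i=19: run of 'D' x 2 -> '2D'
  i=21: run of 'B' x 2 -> '2B'
  i=23: run of 'D' x 4 -> '4D'

RLE = 7C3F9C2D2B4D


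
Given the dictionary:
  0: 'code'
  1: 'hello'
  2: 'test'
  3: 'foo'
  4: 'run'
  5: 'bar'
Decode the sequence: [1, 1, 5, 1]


Look up each index in the dictionary:
  1 -> 'hello'
  1 -> 'hello'
  5 -> 'bar'
  1 -> 'hello'

Decoded: "hello hello bar hello"


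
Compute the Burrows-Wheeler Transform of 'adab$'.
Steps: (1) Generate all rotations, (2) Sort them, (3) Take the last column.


Rotations (sorted):
  0: $adab -> last char: b
  1: ab$ad -> last char: d
  2: adab$ -> last char: $
  3: b$ada -> last char: a
  4: dab$a -> last char: a


BWT = bd$aa


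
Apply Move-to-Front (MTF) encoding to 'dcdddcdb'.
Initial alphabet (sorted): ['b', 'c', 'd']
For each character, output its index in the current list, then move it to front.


MTF encoding:
'd': index 2 in ['b', 'c', 'd'] -> ['d', 'b', 'c']
'c': index 2 in ['d', 'b', 'c'] -> ['c', 'd', 'b']
'd': index 1 in ['c', 'd', 'b'] -> ['d', 'c', 'b']
'd': index 0 in ['d', 'c', 'b'] -> ['d', 'c', 'b']
'd': index 0 in ['d', 'c', 'b'] -> ['d', 'c', 'b']
'c': index 1 in ['d', 'c', 'b'] -> ['c', 'd', 'b']
'd': index 1 in ['c', 'd', 'b'] -> ['d', 'c', 'b']
'b': index 2 in ['d', 'c', 'b'] -> ['b', 'd', 'c']


Output: [2, 2, 1, 0, 0, 1, 1, 2]


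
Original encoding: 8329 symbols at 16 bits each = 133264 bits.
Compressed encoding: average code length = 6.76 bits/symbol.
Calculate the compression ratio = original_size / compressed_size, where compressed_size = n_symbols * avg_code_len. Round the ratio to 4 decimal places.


original_size = n_symbols * orig_bits = 8329 * 16 = 133264 bits
compressed_size = n_symbols * avg_code_len = 8329 * 6.76 = 56304.04 bits
ratio = original_size / compressed_size = 133264 / 56304.04 = 2.3669

Compression ratio = 2.3669


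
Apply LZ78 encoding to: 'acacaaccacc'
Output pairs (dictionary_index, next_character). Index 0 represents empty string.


LZ78 encoding steps:
Dictionary: {0: ''}
Step 1: w='' (idx 0), next='a' -> output (0, 'a'), add 'a' as idx 1
Step 2: w='' (idx 0), next='c' -> output (0, 'c'), add 'c' as idx 2
Step 3: w='a' (idx 1), next='c' -> output (1, 'c'), add 'ac' as idx 3
Step 4: w='a' (idx 1), next='a' -> output (1, 'a'), add 'aa' as idx 4
Step 5: w='c' (idx 2), next='c' -> output (2, 'c'), add 'cc' as idx 5
Step 6: w='ac' (idx 3), next='c' -> output (3, 'c'), add 'acc' as idx 6


Encoded: [(0, 'a'), (0, 'c'), (1, 'c'), (1, 'a'), (2, 'c'), (3, 'c')]


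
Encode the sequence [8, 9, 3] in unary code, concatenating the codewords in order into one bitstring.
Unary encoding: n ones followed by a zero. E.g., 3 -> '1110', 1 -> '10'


Encode each number as n ones followed by a terminating 0:
  8 -> 111111110 (9 bits)
  9 -> 1111111110 (10 bits)
  3 -> 1110 (4 bits)
Total length = 9 + 10 + 4 = 23 bits.

Unary([8, 9, 3]) = 11111111011111111101110 (23 bits)


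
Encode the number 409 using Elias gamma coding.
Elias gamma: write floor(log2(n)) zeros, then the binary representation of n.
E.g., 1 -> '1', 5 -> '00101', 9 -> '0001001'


num_bits = floor(log2(409)) + 1 = 9
leading_zeros = num_bits - 1 = 8
binary(409) = 110011001

Elias gamma(409) = '00000000' + '110011001' = 00000000110011001 (17 bits)


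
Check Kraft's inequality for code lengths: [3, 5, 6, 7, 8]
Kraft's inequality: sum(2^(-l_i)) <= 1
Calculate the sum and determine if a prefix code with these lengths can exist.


Sum = 2^(-3) + 2^(-5) + 2^(-6) + 2^(-7) + 2^(-8)
    = 0.125 + 0.03125 + 0.015625 + 0.0078125 + 0.00390625
    = 47/256 = 0.18359375
Since 0.18359375 <= 1, Kraft's inequality IS satisfied.
A prefix code with these lengths CAN exist.

Kraft sum = 0.18359375. Satisfied.


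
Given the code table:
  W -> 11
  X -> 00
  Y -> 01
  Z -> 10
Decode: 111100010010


Decoding:
11 -> W
11 -> W
00 -> X
01 -> Y
00 -> X
10 -> Z


Result: WWXYXZ


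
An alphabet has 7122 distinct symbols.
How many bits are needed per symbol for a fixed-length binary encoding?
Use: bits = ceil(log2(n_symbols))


log2(7122) = 12.7981
Bracket: 2^12 = 4096 < 7122 <= 2^13 = 8192
So ceil(log2(7122)) = 13

bits = ceil(log2(7122)) = ceil(12.7981) = 13 bits


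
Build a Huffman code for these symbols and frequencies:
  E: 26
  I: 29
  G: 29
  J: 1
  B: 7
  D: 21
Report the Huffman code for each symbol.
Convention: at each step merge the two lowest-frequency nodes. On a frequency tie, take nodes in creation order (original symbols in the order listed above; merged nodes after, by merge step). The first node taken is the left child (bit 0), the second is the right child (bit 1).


Huffman tree construction:
Step 1: Merge J(1) + B(7) = 8
Step 2: Merge (J+B)(8) + D(21) = 29
Step 3: Merge E(26) + I(29) = 55
Step 4: Merge G(29) + ((J+B)+D)(29) = 58
Step 5: Merge (E+I)(55) + (G+((J+B)+D))(58) = 113
Read each symbol's code off the tree from the root (left child = 0, right child = 1).

Codes:
  E: 00 (length 2)
  I: 01 (length 2)
  G: 10 (length 2)
  J: 1100 (length 4)
  B: 1101 (length 4)
  D: 111 (length 3)
Average code length: 263/113 = 2.3274 bits/symbol


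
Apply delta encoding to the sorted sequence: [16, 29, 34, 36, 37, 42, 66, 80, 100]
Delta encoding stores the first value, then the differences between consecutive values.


First value: 16
Deltas:
  29 - 16 = 13
  34 - 29 = 5
  36 - 34 = 2
  37 - 36 = 1
  42 - 37 = 5
  66 - 42 = 24
  80 - 66 = 14
  100 - 80 = 20


Delta encoded: [16, 13, 5, 2, 1, 5, 24, 14, 20]


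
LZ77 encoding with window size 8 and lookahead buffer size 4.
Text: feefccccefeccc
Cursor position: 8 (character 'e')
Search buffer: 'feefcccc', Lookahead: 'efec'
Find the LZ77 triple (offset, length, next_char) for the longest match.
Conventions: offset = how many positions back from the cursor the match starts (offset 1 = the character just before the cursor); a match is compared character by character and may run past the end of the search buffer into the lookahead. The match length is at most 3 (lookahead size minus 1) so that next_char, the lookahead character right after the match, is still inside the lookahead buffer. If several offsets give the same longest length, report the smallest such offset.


Try each offset into the search buffer:
  offset=1 (pos 7, char 'c'): match length 0
  offset=2 (pos 6, char 'c'): match length 0
  offset=3 (pos 5, char 'c'): match length 0
  offset=4 (pos 4, char 'c'): match length 0
  offset=5 (pos 3, char 'f'): match length 0
  offset=6 (pos 2, char 'e'): match length 2
  offset=7 (pos 1, char 'e'): match length 1
  offset=8 (pos 0, char 'f'): match length 0
Longest match has length 2 at offset 6.
next_char = character at position 8 + 2 = 10 -> 'e'

Best match: offset=6, length=2 (matching 'ef' starting at position 2)
LZ77 triple: (6, 2, 'e')


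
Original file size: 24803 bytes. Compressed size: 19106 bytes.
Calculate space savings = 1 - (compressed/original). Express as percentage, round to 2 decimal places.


ratio = compressed/original = 19106/24803 = 0.77031
savings = 1 - ratio = 1 - 0.77031 = 0.22969
as a percentage: 0.22969 * 100 = 22.97%

Space savings = 1 - 19106/24803 = 22.97%


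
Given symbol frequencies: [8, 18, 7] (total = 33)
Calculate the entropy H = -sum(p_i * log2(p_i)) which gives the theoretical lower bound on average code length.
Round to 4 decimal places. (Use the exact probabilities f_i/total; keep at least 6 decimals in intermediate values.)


Per-symbol terms -p_i * log2(p_i) with p_i = f_i/33:
  p = 8/33 = 0.242424: log2(p) = -2.044394, -p*log2(p) = 0.495611
  p = 18/33 = 0.545455: log2(p) = -0.874469, -p*log2(p) = 0.476983
  p = 7/33 = 0.212121: log2(p) = -2.237039, -p*log2(p) = 0.474523
H = 0.495611 + 0.476983 + 0.474523 = 1.447117

H = 1.4471 bits/symbol


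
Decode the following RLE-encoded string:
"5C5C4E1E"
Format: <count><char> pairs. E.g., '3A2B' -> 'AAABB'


Expanding each <count><char> pair:
  5C -> 'CCCCC'
  5C -> 'CCCCC'
  4E -> 'EEEE'
  1E -> 'E'

Decoded = CCCCCCCCCCEEEEE


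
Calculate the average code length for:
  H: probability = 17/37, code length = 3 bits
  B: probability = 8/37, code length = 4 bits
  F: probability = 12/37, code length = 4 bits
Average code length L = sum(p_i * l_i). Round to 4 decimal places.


Weighted contributions p_i * l_i:
  H: (17/37) * 3 = 51/37
  B: (8/37) * 4 = 32/37
  F: (12/37) * 4 = 48/37
Sum = (51 + 32 + 48)/37 = 131/37

L = 131/37 = 3.5405 bits/symbol


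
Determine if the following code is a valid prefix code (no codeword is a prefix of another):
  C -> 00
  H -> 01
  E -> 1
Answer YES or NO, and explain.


Checking each pair (does one codeword prefix another?):
  C='00' vs H='01': no prefix
  C='00' vs E='1': no prefix
  H='01' vs C='00': no prefix
  H='01' vs E='1': no prefix
  E='1' vs C='00': no prefix
  E='1' vs H='01': no prefix
No violation found over all pairs.

YES -- this is a valid prefix code. No codeword is a prefix of any other codeword.


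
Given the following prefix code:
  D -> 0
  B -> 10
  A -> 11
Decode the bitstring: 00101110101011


Decoding step by step:
Bits 0 -> D
Bits 0 -> D
Bits 10 -> B
Bits 11 -> A
Bits 10 -> B
Bits 10 -> B
Bits 10 -> B
Bits 11 -> A


Decoded message: DDBABBBA


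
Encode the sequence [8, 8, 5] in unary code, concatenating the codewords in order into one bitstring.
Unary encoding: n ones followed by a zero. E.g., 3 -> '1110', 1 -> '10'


Encode each number as n ones followed by a terminating 0:
  8 -> 111111110 (9 bits)
  8 -> 111111110 (9 bits)
  5 -> 111110 (6 bits)
Total length = 9 + 9 + 6 = 24 bits.

Unary([8, 8, 5]) = 111111110111111110111110 (24 bits)


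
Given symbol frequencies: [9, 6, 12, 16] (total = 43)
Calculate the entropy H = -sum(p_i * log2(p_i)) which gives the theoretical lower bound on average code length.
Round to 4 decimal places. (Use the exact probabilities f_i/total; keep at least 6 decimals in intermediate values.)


Per-symbol terms -p_i * log2(p_i) with p_i = f_i/43:
  p = 9/43 = 0.209302: log2(p) = -2.256340, -p*log2(p) = 0.472257
  p = 6/43 = 0.139535: log2(p) = -2.841302, -p*log2(p) = 0.396461
  p = 12/43 = 0.279070: log2(p) = -1.841302, -p*log2(p) = 0.513852
  p = 16/43 = 0.372093: log2(p) = -1.426265, -p*log2(p) = 0.530703
H = 0.472257 + 0.396461 + 0.513852 + 0.530703 = 1.913273

H = 1.9133 bits/symbol


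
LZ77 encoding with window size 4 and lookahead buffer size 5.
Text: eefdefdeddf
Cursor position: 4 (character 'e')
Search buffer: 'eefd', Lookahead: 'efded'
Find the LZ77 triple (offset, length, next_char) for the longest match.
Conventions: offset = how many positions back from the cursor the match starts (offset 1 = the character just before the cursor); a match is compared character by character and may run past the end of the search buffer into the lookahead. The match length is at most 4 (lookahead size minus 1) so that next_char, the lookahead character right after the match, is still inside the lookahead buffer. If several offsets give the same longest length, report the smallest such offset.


Try each offset into the search buffer:
  offset=1 (pos 3, char 'd'): match length 0
  offset=2 (pos 2, char 'f'): match length 0
  offset=3 (pos 1, char 'e'): match length 4
  offset=4 (pos 0, char 'e'): match length 1
Longest match has length 4 at offset 3.
next_char = character at position 4 + 4 = 8 -> 'd'

Best match: offset=3, length=4 (matching 'efde' starting at position 1)
LZ77 triple: (3, 4, 'd')


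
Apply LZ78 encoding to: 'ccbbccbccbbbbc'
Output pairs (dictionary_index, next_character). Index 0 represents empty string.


LZ78 encoding steps:
Dictionary: {0: ''}
Step 1: w='' (idx 0), next='c' -> output (0, 'c'), add 'c' as idx 1
Step 2: w='c' (idx 1), next='b' -> output (1, 'b'), add 'cb' as idx 2
Step 3: w='' (idx 0), next='b' -> output (0, 'b'), add 'b' as idx 3
Step 4: w='c' (idx 1), next='c' -> output (1, 'c'), add 'cc' as idx 4
Step 5: w='b' (idx 3), next='c' -> output (3, 'c'), add 'bc' as idx 5
Step 6: w='cb' (idx 2), next='b' -> output (2, 'b'), add 'cbb' as idx 6
Step 7: w='b' (idx 3), next='b' -> output (3, 'b'), add 'bb' as idx 7
Step 8: w='c' (idx 1), end of input -> output (1, '')


Encoded: [(0, 'c'), (1, 'b'), (0, 'b'), (1, 'c'), (3, 'c'), (2, 'b'), (3, 'b'), (1, '')]


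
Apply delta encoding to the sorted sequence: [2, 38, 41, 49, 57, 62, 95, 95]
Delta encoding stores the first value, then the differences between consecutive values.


First value: 2
Deltas:
  38 - 2 = 36
  41 - 38 = 3
  49 - 41 = 8
  57 - 49 = 8
  62 - 57 = 5
  95 - 62 = 33
  95 - 95 = 0


Delta encoded: [2, 36, 3, 8, 8, 5, 33, 0]


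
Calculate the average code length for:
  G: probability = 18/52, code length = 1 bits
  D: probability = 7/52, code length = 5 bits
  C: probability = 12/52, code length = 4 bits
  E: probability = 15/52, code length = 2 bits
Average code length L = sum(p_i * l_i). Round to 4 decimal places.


Weighted contributions p_i * l_i:
  G: (18/52) * 1 = 18/52
  D: (7/52) * 5 = 35/52
  C: (12/52) * 4 = 48/52
  E: (15/52) * 2 = 30/52
Sum = (18 + 35 + 48 + 30)/52 = 131/52

L = 131/52 = 2.5192 bits/symbol


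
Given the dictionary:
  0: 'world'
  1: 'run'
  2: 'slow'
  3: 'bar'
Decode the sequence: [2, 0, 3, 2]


Look up each index in the dictionary:
  2 -> 'slow'
  0 -> 'world'
  3 -> 'bar'
  2 -> 'slow'

Decoded: "slow world bar slow"


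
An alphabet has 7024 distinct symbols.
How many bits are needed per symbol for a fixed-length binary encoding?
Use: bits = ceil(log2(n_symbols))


log2(7024) = 12.7781
Bracket: 2^12 = 4096 < 7024 <= 2^13 = 8192
So ceil(log2(7024)) = 13

bits = ceil(log2(7024)) = ceil(12.7781) = 13 bits


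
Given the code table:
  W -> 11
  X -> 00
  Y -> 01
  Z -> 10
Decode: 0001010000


Decoding:
00 -> X
01 -> Y
01 -> Y
00 -> X
00 -> X


Result: XYYXX


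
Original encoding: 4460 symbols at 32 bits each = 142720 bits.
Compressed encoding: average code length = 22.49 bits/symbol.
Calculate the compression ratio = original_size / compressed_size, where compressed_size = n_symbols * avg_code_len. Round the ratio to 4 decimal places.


original_size = n_symbols * orig_bits = 4460 * 32 = 142720 bits
compressed_size = n_symbols * avg_code_len = 4460 * 22.49 = 100305.4 bits
ratio = original_size / compressed_size = 142720 / 100305.4 = 1.4229

Compression ratio = 1.4229


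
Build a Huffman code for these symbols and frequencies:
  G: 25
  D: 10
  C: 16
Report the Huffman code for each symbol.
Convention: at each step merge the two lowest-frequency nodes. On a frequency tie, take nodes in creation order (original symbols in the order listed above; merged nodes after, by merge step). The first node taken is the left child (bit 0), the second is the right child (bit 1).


Huffman tree construction:
Step 1: Merge D(10) + C(16) = 26
Step 2: Merge G(25) + (D+C)(26) = 51
Read each symbol's code off the tree from the root (left child = 0, right child = 1).

Codes:
  G: 0 (length 1)
  D: 10 (length 2)
  C: 11 (length 2)
Average code length: 77/51 = 1.5098 bits/symbol


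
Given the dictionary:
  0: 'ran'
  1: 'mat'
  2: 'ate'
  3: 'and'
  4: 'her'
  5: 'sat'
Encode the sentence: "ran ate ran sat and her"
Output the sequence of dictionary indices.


Look up each word in the dictionary:
  'ran' -> 0
  'ate' -> 2
  'ran' -> 0
  'sat' -> 5
  'and' -> 3
  'her' -> 4

Encoded: [0, 2, 0, 5, 3, 4]


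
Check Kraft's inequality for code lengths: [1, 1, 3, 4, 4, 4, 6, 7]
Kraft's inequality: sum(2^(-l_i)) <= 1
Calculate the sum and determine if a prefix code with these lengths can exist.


Sum = 2^(-1) + 2^(-1) + 2^(-3) + 2^(-4) + 2^(-4) + 2^(-4) + 2^(-6) + 2^(-7)
    = 0.5 + 0.5 + 0.125 + 0.0625 + 0.0625 + 0.0625 + 0.015625 + 0.0078125
    = 171/128 = 1.3359375
Since 1.3359375 > 1, Kraft's inequality is NOT satisfied.
A prefix code with these lengths CANNOT exist.

Kraft sum = 1.3359375. Not satisfied.


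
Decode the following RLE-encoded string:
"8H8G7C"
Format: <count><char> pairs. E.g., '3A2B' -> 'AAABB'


Expanding each <count><char> pair:
  8H -> 'HHHHHHHH'
  8G -> 'GGGGGGGG'
  7C -> 'CCCCCCC'

Decoded = HHHHHHHHGGGGGGGGCCCCCCC


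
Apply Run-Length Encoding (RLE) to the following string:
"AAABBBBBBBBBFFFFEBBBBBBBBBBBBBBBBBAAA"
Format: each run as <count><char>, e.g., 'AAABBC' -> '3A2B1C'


Scanning runs left to right:
  i=0: run of 'A' x 3 -> '3A'
  i=3: run of 'B' x 9 -> '9B'
  i=12: run of 'F' x 4 -> '4F'
  i=16: run of 'E' x 1 -> '1E'
  i=17: run of 'B' x 17 -> '17B'
  i=34: run of 'A' x 3 -> '3A'

RLE = 3A9B4F1E17B3A


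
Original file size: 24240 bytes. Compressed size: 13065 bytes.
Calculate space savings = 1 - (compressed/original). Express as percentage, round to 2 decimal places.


ratio = compressed/original = 13065/24240 = 0.538985
savings = 1 - ratio = 1 - 0.538985 = 0.461015
as a percentage: 0.461015 * 100 = 46.1%

Space savings = 1 - 13065/24240 = 46.1%


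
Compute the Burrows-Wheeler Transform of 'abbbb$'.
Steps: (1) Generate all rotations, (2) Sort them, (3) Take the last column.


Rotations (sorted):
  0: $abbbb -> last char: b
  1: abbbb$ -> last char: $
  2: b$abbb -> last char: b
  3: bb$abb -> last char: b
  4: bbb$ab -> last char: b
  5: bbbb$a -> last char: a


BWT = b$bbba


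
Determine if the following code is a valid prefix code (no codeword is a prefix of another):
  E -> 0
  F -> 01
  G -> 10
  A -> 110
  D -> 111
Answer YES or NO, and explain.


Checking each pair (does one codeword prefix another?):
  E='0' vs F='01': prefix -- VIOLATION

NO -- this is NOT a valid prefix code. E (0) is a prefix of F (01).


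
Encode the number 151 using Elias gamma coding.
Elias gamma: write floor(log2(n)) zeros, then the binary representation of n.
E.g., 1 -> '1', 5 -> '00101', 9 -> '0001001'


num_bits = floor(log2(151)) + 1 = 8
leading_zeros = num_bits - 1 = 7
binary(151) = 10010111

Elias gamma(151) = '0000000' + '10010111' = 000000010010111 (15 bits)


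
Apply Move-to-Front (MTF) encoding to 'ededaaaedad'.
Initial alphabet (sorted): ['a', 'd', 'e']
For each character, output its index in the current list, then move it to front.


MTF encoding:
'e': index 2 in ['a', 'd', 'e'] -> ['e', 'a', 'd']
'd': index 2 in ['e', 'a', 'd'] -> ['d', 'e', 'a']
'e': index 1 in ['d', 'e', 'a'] -> ['e', 'd', 'a']
'd': index 1 in ['e', 'd', 'a'] -> ['d', 'e', 'a']
'a': index 2 in ['d', 'e', 'a'] -> ['a', 'd', 'e']
'a': index 0 in ['a', 'd', 'e'] -> ['a', 'd', 'e']
'a': index 0 in ['a', 'd', 'e'] -> ['a', 'd', 'e']
'e': index 2 in ['a', 'd', 'e'] -> ['e', 'a', 'd']
'd': index 2 in ['e', 'a', 'd'] -> ['d', 'e', 'a']
'a': index 2 in ['d', 'e', 'a'] -> ['a', 'd', 'e']
'd': index 1 in ['a', 'd', 'e'] -> ['d', 'a', 'e']


Output: [2, 2, 1, 1, 2, 0, 0, 2, 2, 2, 1]


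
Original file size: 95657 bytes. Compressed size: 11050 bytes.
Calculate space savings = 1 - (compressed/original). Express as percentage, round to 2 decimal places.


ratio = compressed/original = 11050/95657 = 0.115517
savings = 1 - ratio = 1 - 0.115517 = 0.884483
as a percentage: 0.884483 * 100 = 88.45%

Space savings = 1 - 11050/95657 = 88.45%


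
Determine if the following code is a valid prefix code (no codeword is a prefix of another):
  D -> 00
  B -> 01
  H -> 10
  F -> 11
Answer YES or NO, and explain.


Checking each pair (does one codeword prefix another?):
  D='00' vs B='01': no prefix
  D='00' vs H='10': no prefix
  D='00' vs F='11': no prefix
  B='01' vs D='00': no prefix
  B='01' vs H='10': no prefix
  B='01' vs F='11': no prefix
  H='10' vs D='00': no prefix
  H='10' vs B='01': no prefix
  H='10' vs F='11': no prefix
  F='11' vs D='00': no prefix
  F='11' vs B='01': no prefix
  F='11' vs H='10': no prefix
No violation found over all pairs.

YES -- this is a valid prefix code. No codeword is a prefix of any other codeword.


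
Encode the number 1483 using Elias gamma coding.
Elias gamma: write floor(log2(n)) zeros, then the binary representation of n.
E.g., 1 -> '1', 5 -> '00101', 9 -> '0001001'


num_bits = floor(log2(1483)) + 1 = 11
leading_zeros = num_bits - 1 = 10
binary(1483) = 10111001011

Elias gamma(1483) = '0000000000' + '10111001011' = 000000000010111001011 (21 bits)


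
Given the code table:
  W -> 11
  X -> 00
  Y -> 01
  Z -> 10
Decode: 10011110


Decoding:
10 -> Z
01 -> Y
11 -> W
10 -> Z


Result: ZYWZ


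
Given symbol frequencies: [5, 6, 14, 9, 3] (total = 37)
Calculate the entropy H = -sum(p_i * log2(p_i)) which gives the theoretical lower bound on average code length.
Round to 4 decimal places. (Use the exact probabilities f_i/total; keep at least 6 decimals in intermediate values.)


Per-symbol terms -p_i * log2(p_i) with p_i = f_i/37:
  p = 5/37 = 0.135135: log2(p) = -2.887525, -p*log2(p) = 0.390206
  p = 6/37 = 0.162162: log2(p) = -2.624491, -p*log2(p) = 0.425593
  p = 14/37 = 0.378378: log2(p) = -1.402098, -p*log2(p) = 0.530524
  p = 9/37 = 0.243243: log2(p) = -2.039528, -p*log2(p) = 0.496101
  p = 3/37 = 0.081081: log2(p) = -3.624491, -p*log2(p) = 0.293878
H = 0.390206 + 0.425593 + 0.530524 + 0.496101 + 0.293878 = 2.136302

H = 2.1363 bits/symbol


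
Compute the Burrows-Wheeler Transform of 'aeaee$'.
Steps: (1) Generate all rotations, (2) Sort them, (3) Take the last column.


Rotations (sorted):
  0: $aeaee -> last char: e
  1: aeaee$ -> last char: $
  2: aee$ae -> last char: e
  3: e$aeae -> last char: e
  4: eaee$a -> last char: a
  5: ee$aea -> last char: a


BWT = e$eeaa


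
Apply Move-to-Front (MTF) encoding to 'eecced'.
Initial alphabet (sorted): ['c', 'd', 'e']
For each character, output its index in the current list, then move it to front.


MTF encoding:
'e': index 2 in ['c', 'd', 'e'] -> ['e', 'c', 'd']
'e': index 0 in ['e', 'c', 'd'] -> ['e', 'c', 'd']
'c': index 1 in ['e', 'c', 'd'] -> ['c', 'e', 'd']
'c': index 0 in ['c', 'e', 'd'] -> ['c', 'e', 'd']
'e': index 1 in ['c', 'e', 'd'] -> ['e', 'c', 'd']
'd': index 2 in ['e', 'c', 'd'] -> ['d', 'e', 'c']


Output: [2, 0, 1, 0, 1, 2]


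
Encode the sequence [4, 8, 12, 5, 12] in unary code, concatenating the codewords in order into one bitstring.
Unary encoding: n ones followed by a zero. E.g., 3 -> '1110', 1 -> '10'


Encode each number as n ones followed by a terminating 0:
  4 -> 11110 (5 bits)
  8 -> 111111110 (9 bits)
  12 -> 1111111111110 (13 bits)
  5 -> 111110 (6 bits)
  12 -> 1111111111110 (13 bits)
Total length = 5 + 9 + 13 + 6 + 13 = 46 bits.

Unary([4, 8, 12, 5, 12]) = 1111011111111011111111111101111101111111111110 (46 bits)


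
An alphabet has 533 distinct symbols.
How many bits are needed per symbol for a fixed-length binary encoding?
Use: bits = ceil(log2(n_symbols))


log2(533) = 9.058
Bracket: 2^9 = 512 < 533 <= 2^10 = 1024
So ceil(log2(533)) = 10

bits = ceil(log2(533)) = ceil(9.058) = 10 bits


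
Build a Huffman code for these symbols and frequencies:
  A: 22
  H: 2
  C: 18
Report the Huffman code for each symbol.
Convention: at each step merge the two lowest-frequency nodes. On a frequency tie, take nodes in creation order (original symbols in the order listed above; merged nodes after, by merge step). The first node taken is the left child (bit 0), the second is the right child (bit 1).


Huffman tree construction:
Step 1: Merge H(2) + C(18) = 20
Step 2: Merge (H+C)(20) + A(22) = 42
Read each symbol's code off the tree from the root (left child = 0, right child = 1).

Codes:
  A: 1 (length 1)
  H: 00 (length 2)
  C: 01 (length 2)
Average code length: 62/42 = 1.4762 bits/symbol


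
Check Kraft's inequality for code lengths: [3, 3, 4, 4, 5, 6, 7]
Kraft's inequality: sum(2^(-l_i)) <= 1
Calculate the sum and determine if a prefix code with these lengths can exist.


Sum = 2^(-3) + 2^(-3) + 2^(-4) + 2^(-4) + 2^(-5) + 2^(-6) + 2^(-7)
    = 0.125 + 0.125 + 0.0625 + 0.0625 + 0.03125 + 0.015625 + 0.0078125
    = 55/128 = 0.4296875
Since 0.4296875 <= 1, Kraft's inequality IS satisfied.
A prefix code with these lengths CAN exist.

Kraft sum = 0.4296875. Satisfied.


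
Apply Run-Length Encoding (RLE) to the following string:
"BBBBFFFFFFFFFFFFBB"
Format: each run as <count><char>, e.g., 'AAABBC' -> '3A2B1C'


Scanning runs left to right:
  i=0: run of 'B' x 4 -> '4B'
  i=4: run of 'F' x 12 -> '12F'
  i=16: run of 'B' x 2 -> '2B'

RLE = 4B12F2B


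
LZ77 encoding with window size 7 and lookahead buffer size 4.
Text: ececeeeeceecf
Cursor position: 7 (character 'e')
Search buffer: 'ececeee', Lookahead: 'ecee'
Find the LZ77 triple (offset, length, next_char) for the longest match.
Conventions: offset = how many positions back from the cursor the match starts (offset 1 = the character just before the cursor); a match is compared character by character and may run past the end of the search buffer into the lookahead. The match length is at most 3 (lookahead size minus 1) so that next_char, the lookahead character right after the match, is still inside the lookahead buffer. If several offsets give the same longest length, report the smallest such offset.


Try each offset into the search buffer:
  offset=1 (pos 6, char 'e'): match length 1
  offset=2 (pos 5, char 'e'): match length 1
  offset=3 (pos 4, char 'e'): match length 1
  offset=4 (pos 3, char 'c'): match length 0
  offset=5 (pos 2, char 'e'): match length 3
  offset=6 (pos 1, char 'c'): match length 0
  offset=7 (pos 0, char 'e'): match length 3
Longest match has length 3, found at offsets 5, 7; take the smallest, offset 5.
next_char = character at position 7 + 3 = 10 -> 'e'

Best match: offset=5, length=3 (matching 'ece' starting at position 2)
LZ77 triple: (5, 3, 'e')


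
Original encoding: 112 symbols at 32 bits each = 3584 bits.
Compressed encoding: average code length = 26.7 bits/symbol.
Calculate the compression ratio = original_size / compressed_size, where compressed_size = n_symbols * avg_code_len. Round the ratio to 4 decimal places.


original_size = n_symbols * orig_bits = 112 * 32 = 3584 bits
compressed_size = n_symbols * avg_code_len = 112 * 26.7 = 2990.4 bits
ratio = original_size / compressed_size = 3584 / 2990.4 = 1.1985

Compression ratio = 1.1985


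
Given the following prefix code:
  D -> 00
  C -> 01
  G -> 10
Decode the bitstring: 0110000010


Decoding step by step:
Bits 01 -> C
Bits 10 -> G
Bits 00 -> D
Bits 00 -> D
Bits 10 -> G


Decoded message: CGDDG


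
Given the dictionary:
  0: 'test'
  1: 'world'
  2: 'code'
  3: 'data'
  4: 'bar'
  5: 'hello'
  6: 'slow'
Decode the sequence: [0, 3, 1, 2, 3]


Look up each index in the dictionary:
  0 -> 'test'
  3 -> 'data'
  1 -> 'world'
  2 -> 'code'
  3 -> 'data'

Decoded: "test data world code data"


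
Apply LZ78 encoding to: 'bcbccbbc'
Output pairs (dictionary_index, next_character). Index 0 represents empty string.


LZ78 encoding steps:
Dictionary: {0: ''}
Step 1: w='' (idx 0), next='b' -> output (0, 'b'), add 'b' as idx 1
Step 2: w='' (idx 0), next='c' -> output (0, 'c'), add 'c' as idx 2
Step 3: w='b' (idx 1), next='c' -> output (1, 'c'), add 'bc' as idx 3
Step 4: w='c' (idx 2), next='b' -> output (2, 'b'), add 'cb' as idx 4
Step 5: w='bc' (idx 3), end of input -> output (3, '')


Encoded: [(0, 'b'), (0, 'c'), (1, 'c'), (2, 'b'), (3, '')]


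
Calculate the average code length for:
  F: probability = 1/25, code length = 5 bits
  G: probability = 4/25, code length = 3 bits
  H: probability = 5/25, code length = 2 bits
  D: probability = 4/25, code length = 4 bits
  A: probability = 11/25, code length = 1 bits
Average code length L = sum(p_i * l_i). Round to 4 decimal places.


Weighted contributions p_i * l_i:
  F: (1/25) * 5 = 5/25
  G: (4/25) * 3 = 12/25
  H: (5/25) * 2 = 10/25
  D: (4/25) * 4 = 16/25
  A: (11/25) * 1 = 11/25
Sum = (5 + 12 + 10 + 16 + 11)/25 = 54/25

L = 54/25 = 2.1600 bits/symbol


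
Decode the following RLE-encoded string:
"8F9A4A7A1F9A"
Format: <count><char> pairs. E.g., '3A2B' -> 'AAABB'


Expanding each <count><char> pair:
  8F -> 'FFFFFFFF'
  9A -> 'AAAAAAAAA'
  4A -> 'AAAA'
  7A -> 'AAAAAAA'
  1F -> 'F'
  9A -> 'AAAAAAAAA'

Decoded = FFFFFFFFAAAAAAAAAAAAAAAAAAAAFAAAAAAAAA


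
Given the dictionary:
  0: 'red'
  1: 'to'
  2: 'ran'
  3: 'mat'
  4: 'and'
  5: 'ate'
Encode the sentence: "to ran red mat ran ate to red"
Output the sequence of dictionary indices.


Look up each word in the dictionary:
  'to' -> 1
  'ran' -> 2
  'red' -> 0
  'mat' -> 3
  'ran' -> 2
  'ate' -> 5
  'to' -> 1
  'red' -> 0

Encoded: [1, 2, 0, 3, 2, 5, 1, 0]


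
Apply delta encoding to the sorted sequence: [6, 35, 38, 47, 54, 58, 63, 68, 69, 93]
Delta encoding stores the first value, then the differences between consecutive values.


First value: 6
Deltas:
  35 - 6 = 29
  38 - 35 = 3
  47 - 38 = 9
  54 - 47 = 7
  58 - 54 = 4
  63 - 58 = 5
  68 - 63 = 5
  69 - 68 = 1
  93 - 69 = 24


Delta encoded: [6, 29, 3, 9, 7, 4, 5, 5, 1, 24]


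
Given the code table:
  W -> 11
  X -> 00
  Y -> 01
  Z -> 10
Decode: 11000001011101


Decoding:
11 -> W
00 -> X
00 -> X
01 -> Y
01 -> Y
11 -> W
01 -> Y


Result: WXXYYWY


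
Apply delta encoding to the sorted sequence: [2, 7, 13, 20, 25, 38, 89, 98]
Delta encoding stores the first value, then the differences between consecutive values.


First value: 2
Deltas:
  7 - 2 = 5
  13 - 7 = 6
  20 - 13 = 7
  25 - 20 = 5
  38 - 25 = 13
  89 - 38 = 51
  98 - 89 = 9


Delta encoded: [2, 5, 6, 7, 5, 13, 51, 9]


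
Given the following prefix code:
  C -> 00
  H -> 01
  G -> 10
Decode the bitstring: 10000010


Decoding step by step:
Bits 10 -> G
Bits 00 -> C
Bits 00 -> C
Bits 10 -> G


Decoded message: GCCG


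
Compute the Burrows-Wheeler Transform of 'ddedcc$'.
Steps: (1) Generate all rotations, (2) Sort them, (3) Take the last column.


Rotations (sorted):
  0: $ddedcc -> last char: c
  1: c$ddedc -> last char: c
  2: cc$dded -> last char: d
  3: dcc$dde -> last char: e
  4: ddedcc$ -> last char: $
  5: dedcc$d -> last char: d
  6: edcc$dd -> last char: d


BWT = ccde$dd


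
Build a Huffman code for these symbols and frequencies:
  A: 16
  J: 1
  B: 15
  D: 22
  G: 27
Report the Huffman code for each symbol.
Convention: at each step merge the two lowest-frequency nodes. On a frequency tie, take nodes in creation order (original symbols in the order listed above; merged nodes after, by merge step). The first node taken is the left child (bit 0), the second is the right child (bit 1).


Huffman tree construction:
Step 1: Merge J(1) + B(15) = 16
Step 2: Merge A(16) + (J+B)(16) = 32
Step 3: Merge D(22) + G(27) = 49
Step 4: Merge (A+(J+B))(32) + (D+G)(49) = 81
Read each symbol's code off the tree from the root (left child = 0, right child = 1).

Codes:
  A: 00 (length 2)
  J: 010 (length 3)
  B: 011 (length 3)
  D: 10 (length 2)
  G: 11 (length 2)
Average code length: 178/81 = 2.1975 bits/symbol
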